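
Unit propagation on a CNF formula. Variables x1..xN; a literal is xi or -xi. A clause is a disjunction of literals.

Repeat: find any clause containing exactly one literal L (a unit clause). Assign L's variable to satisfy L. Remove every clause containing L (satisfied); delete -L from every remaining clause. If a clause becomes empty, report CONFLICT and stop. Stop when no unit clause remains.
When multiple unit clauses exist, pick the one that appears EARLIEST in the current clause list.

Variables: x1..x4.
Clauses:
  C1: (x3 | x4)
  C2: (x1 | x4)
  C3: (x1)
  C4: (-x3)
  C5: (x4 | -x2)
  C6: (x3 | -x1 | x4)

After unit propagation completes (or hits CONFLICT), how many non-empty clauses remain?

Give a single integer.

Answer: 0

Derivation:
unit clause [1] forces x1=T; simplify:
  drop -1 from [3, -1, 4] -> [3, 4]
  satisfied 2 clause(s); 4 remain; assigned so far: [1]
unit clause [-3] forces x3=F; simplify:
  drop 3 from [3, 4] -> [4]
  drop 3 from [3, 4] -> [4]
  satisfied 1 clause(s); 3 remain; assigned so far: [1, 3]
unit clause [4] forces x4=T; simplify:
  satisfied 3 clause(s); 0 remain; assigned so far: [1, 3, 4]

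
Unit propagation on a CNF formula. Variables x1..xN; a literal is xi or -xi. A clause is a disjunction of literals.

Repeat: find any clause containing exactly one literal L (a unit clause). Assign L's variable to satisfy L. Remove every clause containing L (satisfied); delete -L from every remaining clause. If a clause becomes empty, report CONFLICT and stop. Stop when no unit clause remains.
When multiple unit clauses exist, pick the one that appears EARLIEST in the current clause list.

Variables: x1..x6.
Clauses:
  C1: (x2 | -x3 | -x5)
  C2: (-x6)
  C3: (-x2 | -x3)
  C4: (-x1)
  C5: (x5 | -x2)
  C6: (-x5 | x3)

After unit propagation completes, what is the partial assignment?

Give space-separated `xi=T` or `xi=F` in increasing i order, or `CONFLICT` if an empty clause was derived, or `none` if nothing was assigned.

unit clause [-6] forces x6=F; simplify:
  satisfied 1 clause(s); 5 remain; assigned so far: [6]
unit clause [-1] forces x1=F; simplify:
  satisfied 1 clause(s); 4 remain; assigned so far: [1, 6]

Answer: x1=F x6=F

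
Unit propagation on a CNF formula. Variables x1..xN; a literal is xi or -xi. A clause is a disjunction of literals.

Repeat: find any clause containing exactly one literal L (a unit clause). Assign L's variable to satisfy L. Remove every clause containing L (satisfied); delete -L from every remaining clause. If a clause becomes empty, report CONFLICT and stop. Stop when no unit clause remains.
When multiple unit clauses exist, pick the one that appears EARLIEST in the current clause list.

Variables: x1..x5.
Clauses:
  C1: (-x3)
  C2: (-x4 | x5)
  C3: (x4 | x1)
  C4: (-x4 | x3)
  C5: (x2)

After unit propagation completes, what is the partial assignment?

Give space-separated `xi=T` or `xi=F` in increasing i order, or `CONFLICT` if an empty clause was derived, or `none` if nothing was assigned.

unit clause [-3] forces x3=F; simplify:
  drop 3 from [-4, 3] -> [-4]
  satisfied 1 clause(s); 4 remain; assigned so far: [3]
unit clause [-4] forces x4=F; simplify:
  drop 4 from [4, 1] -> [1]
  satisfied 2 clause(s); 2 remain; assigned so far: [3, 4]
unit clause [1] forces x1=T; simplify:
  satisfied 1 clause(s); 1 remain; assigned so far: [1, 3, 4]
unit clause [2] forces x2=T; simplify:
  satisfied 1 clause(s); 0 remain; assigned so far: [1, 2, 3, 4]

Answer: x1=T x2=T x3=F x4=F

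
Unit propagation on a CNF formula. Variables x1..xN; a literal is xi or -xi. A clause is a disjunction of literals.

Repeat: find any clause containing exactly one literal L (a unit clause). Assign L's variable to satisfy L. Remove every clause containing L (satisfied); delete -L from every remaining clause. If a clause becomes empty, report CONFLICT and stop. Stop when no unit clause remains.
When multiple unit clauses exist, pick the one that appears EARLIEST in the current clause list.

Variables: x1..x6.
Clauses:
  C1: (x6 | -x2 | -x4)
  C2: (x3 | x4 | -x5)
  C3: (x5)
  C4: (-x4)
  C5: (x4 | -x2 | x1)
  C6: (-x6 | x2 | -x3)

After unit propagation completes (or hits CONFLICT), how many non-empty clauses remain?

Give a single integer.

Answer: 2

Derivation:
unit clause [5] forces x5=T; simplify:
  drop -5 from [3, 4, -5] -> [3, 4]
  satisfied 1 clause(s); 5 remain; assigned so far: [5]
unit clause [-4] forces x4=F; simplify:
  drop 4 from [3, 4] -> [3]
  drop 4 from [4, -2, 1] -> [-2, 1]
  satisfied 2 clause(s); 3 remain; assigned so far: [4, 5]
unit clause [3] forces x3=T; simplify:
  drop -3 from [-6, 2, -3] -> [-6, 2]
  satisfied 1 clause(s); 2 remain; assigned so far: [3, 4, 5]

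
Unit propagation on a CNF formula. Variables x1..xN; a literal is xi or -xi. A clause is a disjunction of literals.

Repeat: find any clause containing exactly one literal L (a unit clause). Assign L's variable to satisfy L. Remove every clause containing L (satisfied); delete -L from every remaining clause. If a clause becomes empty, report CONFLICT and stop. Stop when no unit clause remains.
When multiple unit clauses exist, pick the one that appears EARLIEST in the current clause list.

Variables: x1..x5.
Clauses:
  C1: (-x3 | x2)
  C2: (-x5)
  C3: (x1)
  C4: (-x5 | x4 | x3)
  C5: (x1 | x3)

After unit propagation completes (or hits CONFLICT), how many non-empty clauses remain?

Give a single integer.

unit clause [-5] forces x5=F; simplify:
  satisfied 2 clause(s); 3 remain; assigned so far: [5]
unit clause [1] forces x1=T; simplify:
  satisfied 2 clause(s); 1 remain; assigned so far: [1, 5]

Answer: 1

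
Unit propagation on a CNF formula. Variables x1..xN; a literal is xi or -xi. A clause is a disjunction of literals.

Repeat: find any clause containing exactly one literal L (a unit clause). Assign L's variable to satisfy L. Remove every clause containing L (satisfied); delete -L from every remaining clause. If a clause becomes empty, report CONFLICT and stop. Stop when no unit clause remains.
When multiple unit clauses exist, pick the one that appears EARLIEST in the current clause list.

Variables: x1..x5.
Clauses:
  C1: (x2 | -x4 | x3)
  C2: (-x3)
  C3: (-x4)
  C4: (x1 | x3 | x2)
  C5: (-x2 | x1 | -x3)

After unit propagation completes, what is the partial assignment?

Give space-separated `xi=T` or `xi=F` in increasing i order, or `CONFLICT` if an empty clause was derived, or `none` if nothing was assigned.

Answer: x3=F x4=F

Derivation:
unit clause [-3] forces x3=F; simplify:
  drop 3 from [2, -4, 3] -> [2, -4]
  drop 3 from [1, 3, 2] -> [1, 2]
  satisfied 2 clause(s); 3 remain; assigned so far: [3]
unit clause [-4] forces x4=F; simplify:
  satisfied 2 clause(s); 1 remain; assigned so far: [3, 4]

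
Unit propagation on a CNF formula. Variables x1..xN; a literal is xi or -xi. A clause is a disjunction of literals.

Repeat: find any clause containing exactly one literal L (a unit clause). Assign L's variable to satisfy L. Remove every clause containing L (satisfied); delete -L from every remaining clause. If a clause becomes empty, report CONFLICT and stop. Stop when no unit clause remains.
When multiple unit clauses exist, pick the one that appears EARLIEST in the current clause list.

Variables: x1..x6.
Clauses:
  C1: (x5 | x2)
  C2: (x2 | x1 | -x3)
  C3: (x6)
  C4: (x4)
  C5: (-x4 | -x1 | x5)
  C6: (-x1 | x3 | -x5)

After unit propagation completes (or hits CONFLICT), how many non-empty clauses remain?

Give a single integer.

unit clause [6] forces x6=T; simplify:
  satisfied 1 clause(s); 5 remain; assigned so far: [6]
unit clause [4] forces x4=T; simplify:
  drop -4 from [-4, -1, 5] -> [-1, 5]
  satisfied 1 clause(s); 4 remain; assigned so far: [4, 6]

Answer: 4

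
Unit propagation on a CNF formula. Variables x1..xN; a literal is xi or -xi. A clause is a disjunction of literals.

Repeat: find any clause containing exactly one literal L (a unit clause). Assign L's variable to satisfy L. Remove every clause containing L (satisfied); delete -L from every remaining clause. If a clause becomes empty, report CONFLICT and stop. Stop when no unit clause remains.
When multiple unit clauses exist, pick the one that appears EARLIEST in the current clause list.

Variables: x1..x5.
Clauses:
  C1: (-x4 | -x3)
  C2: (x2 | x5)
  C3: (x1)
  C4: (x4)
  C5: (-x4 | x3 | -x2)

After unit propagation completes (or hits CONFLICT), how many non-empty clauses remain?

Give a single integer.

Answer: 0

Derivation:
unit clause [1] forces x1=T; simplify:
  satisfied 1 clause(s); 4 remain; assigned so far: [1]
unit clause [4] forces x4=T; simplify:
  drop -4 from [-4, -3] -> [-3]
  drop -4 from [-4, 3, -2] -> [3, -2]
  satisfied 1 clause(s); 3 remain; assigned so far: [1, 4]
unit clause [-3] forces x3=F; simplify:
  drop 3 from [3, -2] -> [-2]
  satisfied 1 clause(s); 2 remain; assigned so far: [1, 3, 4]
unit clause [-2] forces x2=F; simplify:
  drop 2 from [2, 5] -> [5]
  satisfied 1 clause(s); 1 remain; assigned so far: [1, 2, 3, 4]
unit clause [5] forces x5=T; simplify:
  satisfied 1 clause(s); 0 remain; assigned so far: [1, 2, 3, 4, 5]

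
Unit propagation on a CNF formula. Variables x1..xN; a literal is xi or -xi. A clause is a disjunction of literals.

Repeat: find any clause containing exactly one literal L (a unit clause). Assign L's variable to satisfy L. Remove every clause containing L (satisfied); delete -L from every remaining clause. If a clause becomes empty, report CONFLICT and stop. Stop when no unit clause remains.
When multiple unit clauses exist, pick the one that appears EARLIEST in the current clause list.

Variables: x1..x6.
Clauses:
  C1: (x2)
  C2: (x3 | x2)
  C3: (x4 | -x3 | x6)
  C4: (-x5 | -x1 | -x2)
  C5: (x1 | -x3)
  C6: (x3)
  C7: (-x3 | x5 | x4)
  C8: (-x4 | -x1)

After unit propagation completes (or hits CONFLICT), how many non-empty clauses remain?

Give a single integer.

Answer: 0

Derivation:
unit clause [2] forces x2=T; simplify:
  drop -2 from [-5, -1, -2] -> [-5, -1]
  satisfied 2 clause(s); 6 remain; assigned so far: [2]
unit clause [3] forces x3=T; simplify:
  drop -3 from [4, -3, 6] -> [4, 6]
  drop -3 from [1, -3] -> [1]
  drop -3 from [-3, 5, 4] -> [5, 4]
  satisfied 1 clause(s); 5 remain; assigned so far: [2, 3]
unit clause [1] forces x1=T; simplify:
  drop -1 from [-5, -1] -> [-5]
  drop -1 from [-4, -1] -> [-4]
  satisfied 1 clause(s); 4 remain; assigned so far: [1, 2, 3]
unit clause [-5] forces x5=F; simplify:
  drop 5 from [5, 4] -> [4]
  satisfied 1 clause(s); 3 remain; assigned so far: [1, 2, 3, 5]
unit clause [4] forces x4=T; simplify:
  drop -4 from [-4] -> [] (empty!)
  satisfied 2 clause(s); 1 remain; assigned so far: [1, 2, 3, 4, 5]
CONFLICT (empty clause)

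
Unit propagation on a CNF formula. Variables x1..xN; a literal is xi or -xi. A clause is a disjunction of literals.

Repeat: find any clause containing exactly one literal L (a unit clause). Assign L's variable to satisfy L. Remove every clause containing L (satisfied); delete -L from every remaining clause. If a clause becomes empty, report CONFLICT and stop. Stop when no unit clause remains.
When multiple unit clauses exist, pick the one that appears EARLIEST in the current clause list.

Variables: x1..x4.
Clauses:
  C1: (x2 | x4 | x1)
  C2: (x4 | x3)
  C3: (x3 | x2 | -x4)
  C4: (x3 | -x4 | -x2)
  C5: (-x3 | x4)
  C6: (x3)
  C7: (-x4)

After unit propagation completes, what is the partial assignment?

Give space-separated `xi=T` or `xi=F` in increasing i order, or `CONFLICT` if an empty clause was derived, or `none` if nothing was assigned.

Answer: CONFLICT

Derivation:
unit clause [3] forces x3=T; simplify:
  drop -3 from [-3, 4] -> [4]
  satisfied 4 clause(s); 3 remain; assigned so far: [3]
unit clause [4] forces x4=T; simplify:
  drop -4 from [-4] -> [] (empty!)
  satisfied 2 clause(s); 1 remain; assigned so far: [3, 4]
CONFLICT (empty clause)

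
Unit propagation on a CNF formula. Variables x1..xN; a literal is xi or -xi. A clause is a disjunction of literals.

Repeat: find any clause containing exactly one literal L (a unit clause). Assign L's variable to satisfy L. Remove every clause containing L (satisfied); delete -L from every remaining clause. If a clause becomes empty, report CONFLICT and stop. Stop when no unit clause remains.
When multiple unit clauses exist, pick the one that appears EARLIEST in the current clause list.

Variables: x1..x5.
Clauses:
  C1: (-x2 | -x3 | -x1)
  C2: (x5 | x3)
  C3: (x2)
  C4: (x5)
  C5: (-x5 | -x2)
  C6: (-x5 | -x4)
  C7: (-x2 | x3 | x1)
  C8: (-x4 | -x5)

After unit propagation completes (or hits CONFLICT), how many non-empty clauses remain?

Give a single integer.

unit clause [2] forces x2=T; simplify:
  drop -2 from [-2, -3, -1] -> [-3, -1]
  drop -2 from [-5, -2] -> [-5]
  drop -2 from [-2, 3, 1] -> [3, 1]
  satisfied 1 clause(s); 7 remain; assigned so far: [2]
unit clause [5] forces x5=T; simplify:
  drop -5 from [-5] -> [] (empty!)
  drop -5 from [-5, -4] -> [-4]
  drop -5 from [-4, -5] -> [-4]
  satisfied 2 clause(s); 5 remain; assigned so far: [2, 5]
CONFLICT (empty clause)

Answer: 4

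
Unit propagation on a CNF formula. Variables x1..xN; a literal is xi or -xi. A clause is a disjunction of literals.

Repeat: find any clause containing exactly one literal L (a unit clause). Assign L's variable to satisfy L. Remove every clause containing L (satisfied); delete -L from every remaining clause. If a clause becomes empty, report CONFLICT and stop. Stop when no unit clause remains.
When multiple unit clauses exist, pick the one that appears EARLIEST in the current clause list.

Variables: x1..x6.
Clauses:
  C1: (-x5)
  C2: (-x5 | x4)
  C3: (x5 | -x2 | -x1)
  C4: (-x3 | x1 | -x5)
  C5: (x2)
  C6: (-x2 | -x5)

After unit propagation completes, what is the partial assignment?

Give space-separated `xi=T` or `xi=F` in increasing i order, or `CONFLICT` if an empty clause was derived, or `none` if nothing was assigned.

Answer: x1=F x2=T x5=F

Derivation:
unit clause [-5] forces x5=F; simplify:
  drop 5 from [5, -2, -1] -> [-2, -1]
  satisfied 4 clause(s); 2 remain; assigned so far: [5]
unit clause [2] forces x2=T; simplify:
  drop -2 from [-2, -1] -> [-1]
  satisfied 1 clause(s); 1 remain; assigned so far: [2, 5]
unit clause [-1] forces x1=F; simplify:
  satisfied 1 clause(s); 0 remain; assigned so far: [1, 2, 5]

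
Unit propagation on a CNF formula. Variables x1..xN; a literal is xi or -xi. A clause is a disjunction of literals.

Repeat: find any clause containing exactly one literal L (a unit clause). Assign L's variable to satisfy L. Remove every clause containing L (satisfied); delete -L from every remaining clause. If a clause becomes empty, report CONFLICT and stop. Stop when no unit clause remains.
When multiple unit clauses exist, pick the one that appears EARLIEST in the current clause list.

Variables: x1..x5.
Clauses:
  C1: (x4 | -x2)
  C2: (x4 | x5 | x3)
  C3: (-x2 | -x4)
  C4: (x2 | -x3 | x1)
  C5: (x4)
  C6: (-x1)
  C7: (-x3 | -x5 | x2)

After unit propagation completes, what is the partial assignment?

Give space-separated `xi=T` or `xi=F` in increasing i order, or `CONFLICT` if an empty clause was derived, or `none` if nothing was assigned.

unit clause [4] forces x4=T; simplify:
  drop -4 from [-2, -4] -> [-2]
  satisfied 3 clause(s); 4 remain; assigned so far: [4]
unit clause [-2] forces x2=F; simplify:
  drop 2 from [2, -3, 1] -> [-3, 1]
  drop 2 from [-3, -5, 2] -> [-3, -5]
  satisfied 1 clause(s); 3 remain; assigned so far: [2, 4]
unit clause [-1] forces x1=F; simplify:
  drop 1 from [-3, 1] -> [-3]
  satisfied 1 clause(s); 2 remain; assigned so far: [1, 2, 4]
unit clause [-3] forces x3=F; simplify:
  satisfied 2 clause(s); 0 remain; assigned so far: [1, 2, 3, 4]

Answer: x1=F x2=F x3=F x4=T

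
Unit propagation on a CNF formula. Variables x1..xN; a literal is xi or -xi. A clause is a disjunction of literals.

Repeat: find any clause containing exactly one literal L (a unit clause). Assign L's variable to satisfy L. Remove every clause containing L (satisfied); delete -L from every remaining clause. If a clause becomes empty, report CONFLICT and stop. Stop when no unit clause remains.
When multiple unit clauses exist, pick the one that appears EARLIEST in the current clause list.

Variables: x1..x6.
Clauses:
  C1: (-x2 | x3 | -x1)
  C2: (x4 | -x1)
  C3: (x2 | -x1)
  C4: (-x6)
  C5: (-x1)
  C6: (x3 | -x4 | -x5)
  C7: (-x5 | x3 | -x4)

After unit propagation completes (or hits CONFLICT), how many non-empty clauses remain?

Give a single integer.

Answer: 2

Derivation:
unit clause [-6] forces x6=F; simplify:
  satisfied 1 clause(s); 6 remain; assigned so far: [6]
unit clause [-1] forces x1=F; simplify:
  satisfied 4 clause(s); 2 remain; assigned so far: [1, 6]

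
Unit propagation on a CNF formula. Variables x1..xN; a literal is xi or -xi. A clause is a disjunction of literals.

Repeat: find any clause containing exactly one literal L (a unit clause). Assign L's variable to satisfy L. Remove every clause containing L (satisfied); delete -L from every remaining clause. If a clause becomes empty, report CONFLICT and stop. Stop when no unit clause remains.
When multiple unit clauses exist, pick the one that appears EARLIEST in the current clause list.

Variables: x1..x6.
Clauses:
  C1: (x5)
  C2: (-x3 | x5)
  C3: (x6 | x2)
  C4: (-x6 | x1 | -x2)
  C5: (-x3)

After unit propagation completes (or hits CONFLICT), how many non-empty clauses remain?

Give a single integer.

unit clause [5] forces x5=T; simplify:
  satisfied 2 clause(s); 3 remain; assigned so far: [5]
unit clause [-3] forces x3=F; simplify:
  satisfied 1 clause(s); 2 remain; assigned so far: [3, 5]

Answer: 2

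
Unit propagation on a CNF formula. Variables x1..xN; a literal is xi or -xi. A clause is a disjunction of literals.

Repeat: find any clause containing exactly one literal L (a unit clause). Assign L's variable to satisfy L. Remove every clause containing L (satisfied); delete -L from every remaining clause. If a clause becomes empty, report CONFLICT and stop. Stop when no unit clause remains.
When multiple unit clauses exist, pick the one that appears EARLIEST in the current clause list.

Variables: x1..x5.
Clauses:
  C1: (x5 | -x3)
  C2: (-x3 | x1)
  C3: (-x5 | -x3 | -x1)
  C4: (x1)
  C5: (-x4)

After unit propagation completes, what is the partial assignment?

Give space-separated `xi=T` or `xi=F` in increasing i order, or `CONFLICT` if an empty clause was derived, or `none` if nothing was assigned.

unit clause [1] forces x1=T; simplify:
  drop -1 from [-5, -3, -1] -> [-5, -3]
  satisfied 2 clause(s); 3 remain; assigned so far: [1]
unit clause [-4] forces x4=F; simplify:
  satisfied 1 clause(s); 2 remain; assigned so far: [1, 4]

Answer: x1=T x4=F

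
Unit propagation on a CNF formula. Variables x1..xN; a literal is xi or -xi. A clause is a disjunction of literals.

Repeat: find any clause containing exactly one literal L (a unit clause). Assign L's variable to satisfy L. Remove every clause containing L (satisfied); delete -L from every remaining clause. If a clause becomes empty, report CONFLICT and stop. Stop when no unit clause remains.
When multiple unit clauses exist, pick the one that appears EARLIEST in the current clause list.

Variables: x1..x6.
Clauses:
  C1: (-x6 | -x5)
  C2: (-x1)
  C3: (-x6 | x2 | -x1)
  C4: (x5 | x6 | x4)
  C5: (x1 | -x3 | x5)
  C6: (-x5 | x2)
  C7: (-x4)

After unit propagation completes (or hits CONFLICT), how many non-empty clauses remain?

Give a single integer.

Answer: 4

Derivation:
unit clause [-1] forces x1=F; simplify:
  drop 1 from [1, -3, 5] -> [-3, 5]
  satisfied 2 clause(s); 5 remain; assigned so far: [1]
unit clause [-4] forces x4=F; simplify:
  drop 4 from [5, 6, 4] -> [5, 6]
  satisfied 1 clause(s); 4 remain; assigned so far: [1, 4]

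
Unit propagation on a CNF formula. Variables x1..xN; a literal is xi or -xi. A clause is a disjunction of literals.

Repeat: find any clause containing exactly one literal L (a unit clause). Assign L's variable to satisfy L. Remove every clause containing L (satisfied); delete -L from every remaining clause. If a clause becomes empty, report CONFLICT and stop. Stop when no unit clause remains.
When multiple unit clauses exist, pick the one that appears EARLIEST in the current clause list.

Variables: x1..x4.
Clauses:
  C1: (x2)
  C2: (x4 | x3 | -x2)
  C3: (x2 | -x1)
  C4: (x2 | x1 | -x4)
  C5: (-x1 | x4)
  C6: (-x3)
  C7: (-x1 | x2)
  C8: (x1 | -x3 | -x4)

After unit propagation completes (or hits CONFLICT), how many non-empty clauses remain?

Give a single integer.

unit clause [2] forces x2=T; simplify:
  drop -2 from [4, 3, -2] -> [4, 3]
  satisfied 4 clause(s); 4 remain; assigned so far: [2]
unit clause [-3] forces x3=F; simplify:
  drop 3 from [4, 3] -> [4]
  satisfied 2 clause(s); 2 remain; assigned so far: [2, 3]
unit clause [4] forces x4=T; simplify:
  satisfied 2 clause(s); 0 remain; assigned so far: [2, 3, 4]

Answer: 0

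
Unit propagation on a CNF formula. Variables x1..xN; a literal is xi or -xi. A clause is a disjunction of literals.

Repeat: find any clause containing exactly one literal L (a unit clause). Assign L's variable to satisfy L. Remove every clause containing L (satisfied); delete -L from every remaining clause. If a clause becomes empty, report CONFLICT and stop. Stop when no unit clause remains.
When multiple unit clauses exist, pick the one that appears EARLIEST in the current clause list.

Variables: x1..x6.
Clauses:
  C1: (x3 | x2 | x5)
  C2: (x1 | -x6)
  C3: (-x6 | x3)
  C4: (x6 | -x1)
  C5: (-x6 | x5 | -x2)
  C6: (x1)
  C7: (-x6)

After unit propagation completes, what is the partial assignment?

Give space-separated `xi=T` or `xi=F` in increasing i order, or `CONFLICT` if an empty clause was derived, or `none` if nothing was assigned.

unit clause [1] forces x1=T; simplify:
  drop -1 from [6, -1] -> [6]
  satisfied 2 clause(s); 5 remain; assigned so far: [1]
unit clause [6] forces x6=T; simplify:
  drop -6 from [-6, 3] -> [3]
  drop -6 from [-6, 5, -2] -> [5, -2]
  drop -6 from [-6] -> [] (empty!)
  satisfied 1 clause(s); 4 remain; assigned so far: [1, 6]
CONFLICT (empty clause)

Answer: CONFLICT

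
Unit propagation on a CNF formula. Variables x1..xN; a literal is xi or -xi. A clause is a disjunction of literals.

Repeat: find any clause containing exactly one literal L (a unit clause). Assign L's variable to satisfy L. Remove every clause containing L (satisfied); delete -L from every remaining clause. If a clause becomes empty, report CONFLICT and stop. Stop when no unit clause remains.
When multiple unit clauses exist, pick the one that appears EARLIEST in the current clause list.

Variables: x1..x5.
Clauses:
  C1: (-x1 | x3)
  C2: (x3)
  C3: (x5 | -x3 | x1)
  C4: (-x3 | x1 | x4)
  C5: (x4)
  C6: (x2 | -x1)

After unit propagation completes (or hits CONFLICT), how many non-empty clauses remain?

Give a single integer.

unit clause [3] forces x3=T; simplify:
  drop -3 from [5, -3, 1] -> [5, 1]
  drop -3 from [-3, 1, 4] -> [1, 4]
  satisfied 2 clause(s); 4 remain; assigned so far: [3]
unit clause [4] forces x4=T; simplify:
  satisfied 2 clause(s); 2 remain; assigned so far: [3, 4]

Answer: 2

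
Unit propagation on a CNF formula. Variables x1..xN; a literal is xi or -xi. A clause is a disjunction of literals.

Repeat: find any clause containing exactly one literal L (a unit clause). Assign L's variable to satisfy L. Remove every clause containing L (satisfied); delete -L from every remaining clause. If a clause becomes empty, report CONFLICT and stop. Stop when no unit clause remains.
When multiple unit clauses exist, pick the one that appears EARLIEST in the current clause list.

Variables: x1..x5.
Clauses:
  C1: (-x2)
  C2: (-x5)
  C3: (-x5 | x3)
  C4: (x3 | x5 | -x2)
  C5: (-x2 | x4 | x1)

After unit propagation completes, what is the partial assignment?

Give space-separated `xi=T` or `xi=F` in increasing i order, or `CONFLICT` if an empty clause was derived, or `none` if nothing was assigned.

unit clause [-2] forces x2=F; simplify:
  satisfied 3 clause(s); 2 remain; assigned so far: [2]
unit clause [-5] forces x5=F; simplify:
  satisfied 2 clause(s); 0 remain; assigned so far: [2, 5]

Answer: x2=F x5=F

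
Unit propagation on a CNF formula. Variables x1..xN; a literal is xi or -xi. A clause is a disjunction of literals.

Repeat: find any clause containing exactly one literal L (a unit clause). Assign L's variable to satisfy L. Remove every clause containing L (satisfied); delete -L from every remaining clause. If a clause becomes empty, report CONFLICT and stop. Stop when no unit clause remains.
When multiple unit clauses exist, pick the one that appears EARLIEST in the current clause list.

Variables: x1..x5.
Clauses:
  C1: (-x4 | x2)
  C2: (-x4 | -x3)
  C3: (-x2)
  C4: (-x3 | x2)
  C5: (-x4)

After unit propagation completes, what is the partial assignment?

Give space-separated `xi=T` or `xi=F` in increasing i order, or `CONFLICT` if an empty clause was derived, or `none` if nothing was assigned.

Answer: x2=F x3=F x4=F

Derivation:
unit clause [-2] forces x2=F; simplify:
  drop 2 from [-4, 2] -> [-4]
  drop 2 from [-3, 2] -> [-3]
  satisfied 1 clause(s); 4 remain; assigned so far: [2]
unit clause [-4] forces x4=F; simplify:
  satisfied 3 clause(s); 1 remain; assigned so far: [2, 4]
unit clause [-3] forces x3=F; simplify:
  satisfied 1 clause(s); 0 remain; assigned so far: [2, 3, 4]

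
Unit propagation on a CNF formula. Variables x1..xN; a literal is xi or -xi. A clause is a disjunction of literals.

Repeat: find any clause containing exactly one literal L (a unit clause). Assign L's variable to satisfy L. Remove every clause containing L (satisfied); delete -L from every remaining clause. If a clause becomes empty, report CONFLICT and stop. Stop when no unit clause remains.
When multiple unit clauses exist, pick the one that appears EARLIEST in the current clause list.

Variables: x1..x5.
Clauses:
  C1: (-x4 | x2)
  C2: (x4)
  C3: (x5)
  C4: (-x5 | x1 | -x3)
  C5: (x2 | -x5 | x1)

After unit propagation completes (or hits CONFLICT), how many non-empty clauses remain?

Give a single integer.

unit clause [4] forces x4=T; simplify:
  drop -4 from [-4, 2] -> [2]
  satisfied 1 clause(s); 4 remain; assigned so far: [4]
unit clause [2] forces x2=T; simplify:
  satisfied 2 clause(s); 2 remain; assigned so far: [2, 4]
unit clause [5] forces x5=T; simplify:
  drop -5 from [-5, 1, -3] -> [1, -3]
  satisfied 1 clause(s); 1 remain; assigned so far: [2, 4, 5]

Answer: 1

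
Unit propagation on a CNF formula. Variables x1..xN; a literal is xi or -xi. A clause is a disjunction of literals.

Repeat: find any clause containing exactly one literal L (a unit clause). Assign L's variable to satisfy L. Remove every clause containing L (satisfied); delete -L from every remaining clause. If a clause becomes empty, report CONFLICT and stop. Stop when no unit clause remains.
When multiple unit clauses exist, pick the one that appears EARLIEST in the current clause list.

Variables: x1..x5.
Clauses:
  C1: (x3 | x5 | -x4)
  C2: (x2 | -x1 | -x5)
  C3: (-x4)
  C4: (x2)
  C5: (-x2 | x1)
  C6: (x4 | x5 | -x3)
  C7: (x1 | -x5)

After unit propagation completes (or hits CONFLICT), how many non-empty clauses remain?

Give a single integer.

unit clause [-4] forces x4=F; simplify:
  drop 4 from [4, 5, -3] -> [5, -3]
  satisfied 2 clause(s); 5 remain; assigned so far: [4]
unit clause [2] forces x2=T; simplify:
  drop -2 from [-2, 1] -> [1]
  satisfied 2 clause(s); 3 remain; assigned so far: [2, 4]
unit clause [1] forces x1=T; simplify:
  satisfied 2 clause(s); 1 remain; assigned so far: [1, 2, 4]

Answer: 1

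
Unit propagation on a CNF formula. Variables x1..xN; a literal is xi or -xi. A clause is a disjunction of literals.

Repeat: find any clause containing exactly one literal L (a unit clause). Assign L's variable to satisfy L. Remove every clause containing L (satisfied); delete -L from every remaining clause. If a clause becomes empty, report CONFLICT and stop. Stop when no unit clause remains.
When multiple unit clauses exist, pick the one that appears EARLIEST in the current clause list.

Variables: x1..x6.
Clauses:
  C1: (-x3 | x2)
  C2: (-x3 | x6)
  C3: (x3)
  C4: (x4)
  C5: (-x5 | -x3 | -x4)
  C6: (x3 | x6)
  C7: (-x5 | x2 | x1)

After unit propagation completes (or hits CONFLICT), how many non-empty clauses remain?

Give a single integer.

unit clause [3] forces x3=T; simplify:
  drop -3 from [-3, 2] -> [2]
  drop -3 from [-3, 6] -> [6]
  drop -3 from [-5, -3, -4] -> [-5, -4]
  satisfied 2 clause(s); 5 remain; assigned so far: [3]
unit clause [2] forces x2=T; simplify:
  satisfied 2 clause(s); 3 remain; assigned so far: [2, 3]
unit clause [6] forces x6=T; simplify:
  satisfied 1 clause(s); 2 remain; assigned so far: [2, 3, 6]
unit clause [4] forces x4=T; simplify:
  drop -4 from [-5, -4] -> [-5]
  satisfied 1 clause(s); 1 remain; assigned so far: [2, 3, 4, 6]
unit clause [-5] forces x5=F; simplify:
  satisfied 1 clause(s); 0 remain; assigned so far: [2, 3, 4, 5, 6]

Answer: 0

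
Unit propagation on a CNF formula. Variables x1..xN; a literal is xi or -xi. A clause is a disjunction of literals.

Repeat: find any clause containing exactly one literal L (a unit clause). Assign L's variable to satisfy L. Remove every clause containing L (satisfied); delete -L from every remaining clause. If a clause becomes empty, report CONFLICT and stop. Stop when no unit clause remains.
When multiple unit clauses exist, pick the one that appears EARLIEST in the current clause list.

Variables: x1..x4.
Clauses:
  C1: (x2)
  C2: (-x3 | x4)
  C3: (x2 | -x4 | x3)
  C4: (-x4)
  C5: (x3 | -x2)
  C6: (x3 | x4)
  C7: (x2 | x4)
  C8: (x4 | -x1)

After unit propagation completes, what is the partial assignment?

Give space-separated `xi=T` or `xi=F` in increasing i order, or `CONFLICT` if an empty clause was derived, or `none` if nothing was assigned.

unit clause [2] forces x2=T; simplify:
  drop -2 from [3, -2] -> [3]
  satisfied 3 clause(s); 5 remain; assigned so far: [2]
unit clause [-4] forces x4=F; simplify:
  drop 4 from [-3, 4] -> [-3]
  drop 4 from [3, 4] -> [3]
  drop 4 from [4, -1] -> [-1]
  satisfied 1 clause(s); 4 remain; assigned so far: [2, 4]
unit clause [-3] forces x3=F; simplify:
  drop 3 from [3] -> [] (empty!)
  drop 3 from [3] -> [] (empty!)
  satisfied 1 clause(s); 3 remain; assigned so far: [2, 3, 4]
CONFLICT (empty clause)

Answer: CONFLICT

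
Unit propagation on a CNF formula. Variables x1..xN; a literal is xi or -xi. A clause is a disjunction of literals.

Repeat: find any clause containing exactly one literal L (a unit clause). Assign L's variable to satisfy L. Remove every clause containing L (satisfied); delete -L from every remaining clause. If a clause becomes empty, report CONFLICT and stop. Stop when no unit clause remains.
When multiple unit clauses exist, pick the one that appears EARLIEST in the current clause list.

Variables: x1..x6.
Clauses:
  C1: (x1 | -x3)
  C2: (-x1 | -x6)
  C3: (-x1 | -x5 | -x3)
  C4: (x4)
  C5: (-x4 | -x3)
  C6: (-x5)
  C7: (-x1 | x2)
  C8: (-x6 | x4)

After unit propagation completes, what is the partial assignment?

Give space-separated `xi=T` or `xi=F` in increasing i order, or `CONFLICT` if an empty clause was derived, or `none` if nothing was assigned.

Answer: x3=F x4=T x5=F

Derivation:
unit clause [4] forces x4=T; simplify:
  drop -4 from [-4, -3] -> [-3]
  satisfied 2 clause(s); 6 remain; assigned so far: [4]
unit clause [-3] forces x3=F; simplify:
  satisfied 3 clause(s); 3 remain; assigned so far: [3, 4]
unit clause [-5] forces x5=F; simplify:
  satisfied 1 clause(s); 2 remain; assigned so far: [3, 4, 5]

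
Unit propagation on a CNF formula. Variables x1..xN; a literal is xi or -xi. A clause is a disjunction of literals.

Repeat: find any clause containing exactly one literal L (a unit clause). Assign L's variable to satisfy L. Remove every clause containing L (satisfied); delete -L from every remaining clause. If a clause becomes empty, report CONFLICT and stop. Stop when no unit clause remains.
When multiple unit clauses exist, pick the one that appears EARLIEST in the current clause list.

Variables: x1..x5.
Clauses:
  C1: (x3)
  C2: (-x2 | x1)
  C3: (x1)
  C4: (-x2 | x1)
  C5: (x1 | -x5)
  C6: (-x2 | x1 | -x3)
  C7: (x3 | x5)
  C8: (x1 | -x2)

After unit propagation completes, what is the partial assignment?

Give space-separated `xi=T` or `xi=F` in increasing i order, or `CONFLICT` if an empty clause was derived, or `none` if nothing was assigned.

Answer: x1=T x3=T

Derivation:
unit clause [3] forces x3=T; simplify:
  drop -3 from [-2, 1, -3] -> [-2, 1]
  satisfied 2 clause(s); 6 remain; assigned so far: [3]
unit clause [1] forces x1=T; simplify:
  satisfied 6 clause(s); 0 remain; assigned so far: [1, 3]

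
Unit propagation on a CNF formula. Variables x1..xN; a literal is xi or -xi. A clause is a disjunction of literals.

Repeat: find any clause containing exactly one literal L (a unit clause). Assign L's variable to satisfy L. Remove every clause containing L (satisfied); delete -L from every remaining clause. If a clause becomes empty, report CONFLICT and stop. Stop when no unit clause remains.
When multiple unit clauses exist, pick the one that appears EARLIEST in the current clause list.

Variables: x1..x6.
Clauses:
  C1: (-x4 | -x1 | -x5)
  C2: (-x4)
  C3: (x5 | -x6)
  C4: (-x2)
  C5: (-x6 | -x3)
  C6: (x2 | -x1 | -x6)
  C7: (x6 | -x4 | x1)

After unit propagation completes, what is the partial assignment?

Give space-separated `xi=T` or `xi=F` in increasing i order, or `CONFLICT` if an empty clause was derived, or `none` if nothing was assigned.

Answer: x2=F x4=F

Derivation:
unit clause [-4] forces x4=F; simplify:
  satisfied 3 clause(s); 4 remain; assigned so far: [4]
unit clause [-2] forces x2=F; simplify:
  drop 2 from [2, -1, -6] -> [-1, -6]
  satisfied 1 clause(s); 3 remain; assigned so far: [2, 4]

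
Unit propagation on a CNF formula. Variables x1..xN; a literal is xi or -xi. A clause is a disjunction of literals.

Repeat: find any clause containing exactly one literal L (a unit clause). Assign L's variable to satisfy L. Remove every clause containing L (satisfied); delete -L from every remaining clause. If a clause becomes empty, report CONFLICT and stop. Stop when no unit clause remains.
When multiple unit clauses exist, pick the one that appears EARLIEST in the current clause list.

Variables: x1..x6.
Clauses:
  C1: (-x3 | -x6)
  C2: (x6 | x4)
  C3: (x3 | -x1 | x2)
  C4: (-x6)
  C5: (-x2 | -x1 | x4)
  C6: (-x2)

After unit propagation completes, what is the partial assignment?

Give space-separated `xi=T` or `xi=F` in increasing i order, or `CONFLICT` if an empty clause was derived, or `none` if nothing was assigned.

Answer: x2=F x4=T x6=F

Derivation:
unit clause [-6] forces x6=F; simplify:
  drop 6 from [6, 4] -> [4]
  satisfied 2 clause(s); 4 remain; assigned so far: [6]
unit clause [4] forces x4=T; simplify:
  satisfied 2 clause(s); 2 remain; assigned so far: [4, 6]
unit clause [-2] forces x2=F; simplify:
  drop 2 from [3, -1, 2] -> [3, -1]
  satisfied 1 clause(s); 1 remain; assigned so far: [2, 4, 6]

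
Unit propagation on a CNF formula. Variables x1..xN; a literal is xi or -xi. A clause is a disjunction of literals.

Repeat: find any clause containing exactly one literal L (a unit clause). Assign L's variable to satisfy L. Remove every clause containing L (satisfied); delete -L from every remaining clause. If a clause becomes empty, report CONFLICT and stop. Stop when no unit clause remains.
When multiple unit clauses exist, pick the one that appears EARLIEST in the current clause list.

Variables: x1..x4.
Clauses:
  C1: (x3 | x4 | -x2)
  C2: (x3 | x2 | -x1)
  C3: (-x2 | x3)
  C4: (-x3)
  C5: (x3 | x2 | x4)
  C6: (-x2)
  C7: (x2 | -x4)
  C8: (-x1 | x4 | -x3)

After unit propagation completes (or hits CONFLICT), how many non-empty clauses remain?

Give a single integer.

unit clause [-3] forces x3=F; simplify:
  drop 3 from [3, 4, -2] -> [4, -2]
  drop 3 from [3, 2, -1] -> [2, -1]
  drop 3 from [-2, 3] -> [-2]
  drop 3 from [3, 2, 4] -> [2, 4]
  satisfied 2 clause(s); 6 remain; assigned so far: [3]
unit clause [-2] forces x2=F; simplify:
  drop 2 from [2, -1] -> [-1]
  drop 2 from [2, 4] -> [4]
  drop 2 from [2, -4] -> [-4]
  satisfied 3 clause(s); 3 remain; assigned so far: [2, 3]
unit clause [-1] forces x1=F; simplify:
  satisfied 1 clause(s); 2 remain; assigned so far: [1, 2, 3]
unit clause [4] forces x4=T; simplify:
  drop -4 from [-4] -> [] (empty!)
  satisfied 1 clause(s); 1 remain; assigned so far: [1, 2, 3, 4]
CONFLICT (empty clause)

Answer: 0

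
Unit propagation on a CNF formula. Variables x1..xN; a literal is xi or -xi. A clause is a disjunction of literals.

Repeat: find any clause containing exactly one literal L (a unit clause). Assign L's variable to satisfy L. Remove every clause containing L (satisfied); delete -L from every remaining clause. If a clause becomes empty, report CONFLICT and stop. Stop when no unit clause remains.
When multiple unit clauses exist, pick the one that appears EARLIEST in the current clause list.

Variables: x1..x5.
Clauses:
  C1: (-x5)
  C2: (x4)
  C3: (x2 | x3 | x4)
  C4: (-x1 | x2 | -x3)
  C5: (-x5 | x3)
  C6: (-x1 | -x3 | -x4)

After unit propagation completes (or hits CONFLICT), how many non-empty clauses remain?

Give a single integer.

unit clause [-5] forces x5=F; simplify:
  satisfied 2 clause(s); 4 remain; assigned so far: [5]
unit clause [4] forces x4=T; simplify:
  drop -4 from [-1, -3, -4] -> [-1, -3]
  satisfied 2 clause(s); 2 remain; assigned so far: [4, 5]

Answer: 2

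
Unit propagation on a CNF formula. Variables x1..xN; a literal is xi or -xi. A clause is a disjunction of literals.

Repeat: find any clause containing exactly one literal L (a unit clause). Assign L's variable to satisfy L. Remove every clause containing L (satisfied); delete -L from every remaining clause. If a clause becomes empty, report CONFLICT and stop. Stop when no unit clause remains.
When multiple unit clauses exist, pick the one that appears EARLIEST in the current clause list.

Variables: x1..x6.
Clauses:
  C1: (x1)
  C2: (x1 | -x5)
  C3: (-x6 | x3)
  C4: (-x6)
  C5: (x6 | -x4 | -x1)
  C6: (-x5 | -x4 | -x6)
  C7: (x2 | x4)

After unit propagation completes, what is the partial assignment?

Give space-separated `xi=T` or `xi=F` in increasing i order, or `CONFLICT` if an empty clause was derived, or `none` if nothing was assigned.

unit clause [1] forces x1=T; simplify:
  drop -1 from [6, -4, -1] -> [6, -4]
  satisfied 2 clause(s); 5 remain; assigned so far: [1]
unit clause [-6] forces x6=F; simplify:
  drop 6 from [6, -4] -> [-4]
  satisfied 3 clause(s); 2 remain; assigned so far: [1, 6]
unit clause [-4] forces x4=F; simplify:
  drop 4 from [2, 4] -> [2]
  satisfied 1 clause(s); 1 remain; assigned so far: [1, 4, 6]
unit clause [2] forces x2=T; simplify:
  satisfied 1 clause(s); 0 remain; assigned so far: [1, 2, 4, 6]

Answer: x1=T x2=T x4=F x6=F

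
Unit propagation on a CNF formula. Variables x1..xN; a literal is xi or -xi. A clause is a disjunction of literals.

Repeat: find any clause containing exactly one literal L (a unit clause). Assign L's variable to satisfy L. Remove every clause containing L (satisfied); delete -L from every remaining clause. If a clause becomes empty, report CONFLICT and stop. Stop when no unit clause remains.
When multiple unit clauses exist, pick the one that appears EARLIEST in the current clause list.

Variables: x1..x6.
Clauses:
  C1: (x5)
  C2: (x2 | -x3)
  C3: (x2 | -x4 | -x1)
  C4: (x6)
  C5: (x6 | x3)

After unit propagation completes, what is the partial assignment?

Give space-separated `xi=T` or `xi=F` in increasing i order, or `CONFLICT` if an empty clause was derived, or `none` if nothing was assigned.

unit clause [5] forces x5=T; simplify:
  satisfied 1 clause(s); 4 remain; assigned so far: [5]
unit clause [6] forces x6=T; simplify:
  satisfied 2 clause(s); 2 remain; assigned so far: [5, 6]

Answer: x5=T x6=T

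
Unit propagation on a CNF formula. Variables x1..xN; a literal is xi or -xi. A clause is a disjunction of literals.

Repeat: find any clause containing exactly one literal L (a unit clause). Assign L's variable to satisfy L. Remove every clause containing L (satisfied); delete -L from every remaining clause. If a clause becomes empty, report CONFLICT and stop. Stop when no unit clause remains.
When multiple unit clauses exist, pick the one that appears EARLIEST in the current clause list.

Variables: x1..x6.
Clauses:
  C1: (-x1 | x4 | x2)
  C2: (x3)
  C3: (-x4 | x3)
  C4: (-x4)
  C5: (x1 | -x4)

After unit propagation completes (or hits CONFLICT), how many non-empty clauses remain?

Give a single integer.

Answer: 1

Derivation:
unit clause [3] forces x3=T; simplify:
  satisfied 2 clause(s); 3 remain; assigned so far: [3]
unit clause [-4] forces x4=F; simplify:
  drop 4 from [-1, 4, 2] -> [-1, 2]
  satisfied 2 clause(s); 1 remain; assigned so far: [3, 4]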